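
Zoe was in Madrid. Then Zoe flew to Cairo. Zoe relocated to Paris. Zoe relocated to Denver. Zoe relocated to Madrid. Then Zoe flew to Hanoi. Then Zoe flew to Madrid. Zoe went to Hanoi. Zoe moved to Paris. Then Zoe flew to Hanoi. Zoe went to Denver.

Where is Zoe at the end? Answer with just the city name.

Answer: Denver

Derivation:
Tracking Zoe's location:
Start: Zoe is in Madrid.
After move 1: Madrid -> Cairo. Zoe is in Cairo.
After move 2: Cairo -> Paris. Zoe is in Paris.
After move 3: Paris -> Denver. Zoe is in Denver.
After move 4: Denver -> Madrid. Zoe is in Madrid.
After move 5: Madrid -> Hanoi. Zoe is in Hanoi.
After move 6: Hanoi -> Madrid. Zoe is in Madrid.
After move 7: Madrid -> Hanoi. Zoe is in Hanoi.
After move 8: Hanoi -> Paris. Zoe is in Paris.
After move 9: Paris -> Hanoi. Zoe is in Hanoi.
After move 10: Hanoi -> Denver. Zoe is in Denver.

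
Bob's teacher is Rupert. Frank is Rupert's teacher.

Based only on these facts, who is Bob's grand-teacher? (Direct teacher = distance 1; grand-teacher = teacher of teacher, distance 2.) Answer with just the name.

Answer: Frank

Derivation:
Reconstructing the teacher chain from the given facts:
  Frank -> Rupert -> Bob
(each arrow means 'teacher of the next')
Positions in the chain (0 = top):
  position of Frank: 0
  position of Rupert: 1
  position of Bob: 2

Bob is at position 2; the grand-teacher is 2 steps up the chain, i.e. position 0: Frank.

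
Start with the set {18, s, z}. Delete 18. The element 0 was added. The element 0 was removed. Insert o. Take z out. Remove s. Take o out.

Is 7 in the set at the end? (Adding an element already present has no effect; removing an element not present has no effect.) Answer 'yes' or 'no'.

Answer: no

Derivation:
Tracking the set through each operation:
Start: {18, s, z}
Event 1 (remove 18): removed. Set: {s, z}
Event 2 (add 0): added. Set: {0, s, z}
Event 3 (remove 0): removed. Set: {s, z}
Event 4 (add o): added. Set: {o, s, z}
Event 5 (remove z): removed. Set: {o, s}
Event 6 (remove s): removed. Set: {o}
Event 7 (remove o): removed. Set: {}

Final set: {} (size 0)
7 is NOT in the final set.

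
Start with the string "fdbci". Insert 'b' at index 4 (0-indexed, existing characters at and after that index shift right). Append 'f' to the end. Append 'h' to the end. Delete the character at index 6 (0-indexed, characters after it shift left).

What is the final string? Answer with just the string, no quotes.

Answer: fdbcbih

Derivation:
Applying each edit step by step:
Start: "fdbci"
Op 1 (insert 'b' at idx 4): "fdbci" -> "fdbcbi"
Op 2 (append 'f'): "fdbcbi" -> "fdbcbif"
Op 3 (append 'h'): "fdbcbif" -> "fdbcbifh"
Op 4 (delete idx 6 = 'f'): "fdbcbifh" -> "fdbcbih"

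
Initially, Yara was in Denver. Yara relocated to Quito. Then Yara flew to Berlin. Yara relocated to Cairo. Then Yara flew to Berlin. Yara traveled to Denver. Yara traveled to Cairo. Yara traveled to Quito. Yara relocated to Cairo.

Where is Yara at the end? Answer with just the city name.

Tracking Yara's location:
Start: Yara is in Denver.
After move 1: Denver -> Quito. Yara is in Quito.
After move 2: Quito -> Berlin. Yara is in Berlin.
After move 3: Berlin -> Cairo. Yara is in Cairo.
After move 4: Cairo -> Berlin. Yara is in Berlin.
After move 5: Berlin -> Denver. Yara is in Denver.
After move 6: Denver -> Cairo. Yara is in Cairo.
After move 7: Cairo -> Quito. Yara is in Quito.
After move 8: Quito -> Cairo. Yara is in Cairo.

Answer: Cairo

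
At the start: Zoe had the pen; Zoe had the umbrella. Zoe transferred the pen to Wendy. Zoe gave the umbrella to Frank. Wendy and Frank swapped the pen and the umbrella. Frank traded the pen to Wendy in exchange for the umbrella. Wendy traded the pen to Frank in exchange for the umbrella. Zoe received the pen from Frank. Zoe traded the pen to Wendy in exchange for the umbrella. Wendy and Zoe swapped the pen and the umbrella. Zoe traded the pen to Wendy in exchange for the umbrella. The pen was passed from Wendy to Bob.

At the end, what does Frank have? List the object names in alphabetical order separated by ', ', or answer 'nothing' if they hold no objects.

Tracking all object holders:
Start: pen:Zoe, umbrella:Zoe
Event 1 (give pen: Zoe -> Wendy). State: pen:Wendy, umbrella:Zoe
Event 2 (give umbrella: Zoe -> Frank). State: pen:Wendy, umbrella:Frank
Event 3 (swap pen<->umbrella: now pen:Frank, umbrella:Wendy). State: pen:Frank, umbrella:Wendy
Event 4 (swap pen<->umbrella: now pen:Wendy, umbrella:Frank). State: pen:Wendy, umbrella:Frank
Event 5 (swap pen<->umbrella: now pen:Frank, umbrella:Wendy). State: pen:Frank, umbrella:Wendy
Event 6 (give pen: Frank -> Zoe). State: pen:Zoe, umbrella:Wendy
Event 7 (swap pen<->umbrella: now pen:Wendy, umbrella:Zoe). State: pen:Wendy, umbrella:Zoe
Event 8 (swap pen<->umbrella: now pen:Zoe, umbrella:Wendy). State: pen:Zoe, umbrella:Wendy
Event 9 (swap pen<->umbrella: now pen:Wendy, umbrella:Zoe). State: pen:Wendy, umbrella:Zoe
Event 10 (give pen: Wendy -> Bob). State: pen:Bob, umbrella:Zoe

Final state: pen:Bob, umbrella:Zoe
Frank holds: (nothing).

Answer: nothing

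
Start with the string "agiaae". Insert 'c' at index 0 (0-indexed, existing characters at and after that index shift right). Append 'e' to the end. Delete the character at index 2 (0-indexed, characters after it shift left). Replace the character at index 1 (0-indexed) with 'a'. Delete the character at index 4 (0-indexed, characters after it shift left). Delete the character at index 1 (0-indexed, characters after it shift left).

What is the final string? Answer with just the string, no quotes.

Applying each edit step by step:
Start: "agiaae"
Op 1 (insert 'c' at idx 0): "agiaae" -> "cagiaae"
Op 2 (append 'e'): "cagiaae" -> "cagiaaee"
Op 3 (delete idx 2 = 'g'): "cagiaaee" -> "caiaaee"
Op 4 (replace idx 1: 'a' -> 'a'): "caiaaee" -> "caiaaee"
Op 5 (delete idx 4 = 'a'): "caiaaee" -> "caiaee"
Op 6 (delete idx 1 = 'a'): "caiaee" -> "ciaee"

Answer: ciaee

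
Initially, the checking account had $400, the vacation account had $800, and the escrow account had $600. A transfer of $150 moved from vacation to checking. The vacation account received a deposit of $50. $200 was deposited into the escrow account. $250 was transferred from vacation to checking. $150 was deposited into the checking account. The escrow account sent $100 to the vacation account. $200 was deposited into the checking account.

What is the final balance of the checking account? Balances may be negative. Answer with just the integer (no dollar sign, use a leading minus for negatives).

Tracking account balances step by step:
Start: checking=400, vacation=800, escrow=600
Event 1 (transfer 150 vacation -> checking): vacation: 800 - 150 = 650, checking: 400 + 150 = 550. Balances: checking=550, vacation=650, escrow=600
Event 2 (deposit 50 to vacation): vacation: 650 + 50 = 700. Balances: checking=550, vacation=700, escrow=600
Event 3 (deposit 200 to escrow): escrow: 600 + 200 = 800. Balances: checking=550, vacation=700, escrow=800
Event 4 (transfer 250 vacation -> checking): vacation: 700 - 250 = 450, checking: 550 + 250 = 800. Balances: checking=800, vacation=450, escrow=800
Event 5 (deposit 150 to checking): checking: 800 + 150 = 950. Balances: checking=950, vacation=450, escrow=800
Event 6 (transfer 100 escrow -> vacation): escrow: 800 - 100 = 700, vacation: 450 + 100 = 550. Balances: checking=950, vacation=550, escrow=700
Event 7 (deposit 200 to checking): checking: 950 + 200 = 1150. Balances: checking=1150, vacation=550, escrow=700

Final balance of checking: 1150

Answer: 1150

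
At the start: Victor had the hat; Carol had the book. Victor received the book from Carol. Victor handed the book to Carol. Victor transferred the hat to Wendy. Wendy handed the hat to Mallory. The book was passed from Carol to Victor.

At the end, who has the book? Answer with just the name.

Answer: Victor

Derivation:
Tracking all object holders:
Start: hat:Victor, book:Carol
Event 1 (give book: Carol -> Victor). State: hat:Victor, book:Victor
Event 2 (give book: Victor -> Carol). State: hat:Victor, book:Carol
Event 3 (give hat: Victor -> Wendy). State: hat:Wendy, book:Carol
Event 4 (give hat: Wendy -> Mallory). State: hat:Mallory, book:Carol
Event 5 (give book: Carol -> Victor). State: hat:Mallory, book:Victor

Final state: hat:Mallory, book:Victor
The book is held by Victor.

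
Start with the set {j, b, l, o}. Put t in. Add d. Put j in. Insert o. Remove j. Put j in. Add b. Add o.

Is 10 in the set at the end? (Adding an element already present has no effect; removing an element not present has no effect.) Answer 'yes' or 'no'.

Tracking the set through each operation:
Start: {b, j, l, o}
Event 1 (add t): added. Set: {b, j, l, o, t}
Event 2 (add d): added. Set: {b, d, j, l, o, t}
Event 3 (add j): already present, no change. Set: {b, d, j, l, o, t}
Event 4 (add o): already present, no change. Set: {b, d, j, l, o, t}
Event 5 (remove j): removed. Set: {b, d, l, o, t}
Event 6 (add j): added. Set: {b, d, j, l, o, t}
Event 7 (add b): already present, no change. Set: {b, d, j, l, o, t}
Event 8 (add o): already present, no change. Set: {b, d, j, l, o, t}

Final set: {b, d, j, l, o, t} (size 6)
10 is NOT in the final set.

Answer: no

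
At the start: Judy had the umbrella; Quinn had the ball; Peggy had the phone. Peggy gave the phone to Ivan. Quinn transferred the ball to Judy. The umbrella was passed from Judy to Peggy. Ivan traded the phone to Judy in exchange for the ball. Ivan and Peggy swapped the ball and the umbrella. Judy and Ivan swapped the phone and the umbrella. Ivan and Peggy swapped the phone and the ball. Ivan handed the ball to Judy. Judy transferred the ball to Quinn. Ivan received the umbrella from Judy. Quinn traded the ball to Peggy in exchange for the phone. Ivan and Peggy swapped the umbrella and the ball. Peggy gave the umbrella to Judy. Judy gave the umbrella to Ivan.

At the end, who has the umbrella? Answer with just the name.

Tracking all object holders:
Start: umbrella:Judy, ball:Quinn, phone:Peggy
Event 1 (give phone: Peggy -> Ivan). State: umbrella:Judy, ball:Quinn, phone:Ivan
Event 2 (give ball: Quinn -> Judy). State: umbrella:Judy, ball:Judy, phone:Ivan
Event 3 (give umbrella: Judy -> Peggy). State: umbrella:Peggy, ball:Judy, phone:Ivan
Event 4 (swap phone<->ball: now phone:Judy, ball:Ivan). State: umbrella:Peggy, ball:Ivan, phone:Judy
Event 5 (swap ball<->umbrella: now ball:Peggy, umbrella:Ivan). State: umbrella:Ivan, ball:Peggy, phone:Judy
Event 6 (swap phone<->umbrella: now phone:Ivan, umbrella:Judy). State: umbrella:Judy, ball:Peggy, phone:Ivan
Event 7 (swap phone<->ball: now phone:Peggy, ball:Ivan). State: umbrella:Judy, ball:Ivan, phone:Peggy
Event 8 (give ball: Ivan -> Judy). State: umbrella:Judy, ball:Judy, phone:Peggy
Event 9 (give ball: Judy -> Quinn). State: umbrella:Judy, ball:Quinn, phone:Peggy
Event 10 (give umbrella: Judy -> Ivan). State: umbrella:Ivan, ball:Quinn, phone:Peggy
Event 11 (swap ball<->phone: now ball:Peggy, phone:Quinn). State: umbrella:Ivan, ball:Peggy, phone:Quinn
Event 12 (swap umbrella<->ball: now umbrella:Peggy, ball:Ivan). State: umbrella:Peggy, ball:Ivan, phone:Quinn
Event 13 (give umbrella: Peggy -> Judy). State: umbrella:Judy, ball:Ivan, phone:Quinn
Event 14 (give umbrella: Judy -> Ivan). State: umbrella:Ivan, ball:Ivan, phone:Quinn

Final state: umbrella:Ivan, ball:Ivan, phone:Quinn
The umbrella is held by Ivan.

Answer: Ivan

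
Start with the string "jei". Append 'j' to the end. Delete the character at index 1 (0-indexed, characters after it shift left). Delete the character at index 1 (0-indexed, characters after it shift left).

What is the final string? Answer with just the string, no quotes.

Applying each edit step by step:
Start: "jei"
Op 1 (append 'j'): "jei" -> "jeij"
Op 2 (delete idx 1 = 'e'): "jeij" -> "jij"
Op 3 (delete idx 1 = 'i'): "jij" -> "jj"

Answer: jj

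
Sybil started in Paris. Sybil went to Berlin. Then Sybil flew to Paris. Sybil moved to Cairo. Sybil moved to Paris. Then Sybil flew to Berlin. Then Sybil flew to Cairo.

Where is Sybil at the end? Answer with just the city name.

Tracking Sybil's location:
Start: Sybil is in Paris.
After move 1: Paris -> Berlin. Sybil is in Berlin.
After move 2: Berlin -> Paris. Sybil is in Paris.
After move 3: Paris -> Cairo. Sybil is in Cairo.
After move 4: Cairo -> Paris. Sybil is in Paris.
After move 5: Paris -> Berlin. Sybil is in Berlin.
After move 6: Berlin -> Cairo. Sybil is in Cairo.

Answer: Cairo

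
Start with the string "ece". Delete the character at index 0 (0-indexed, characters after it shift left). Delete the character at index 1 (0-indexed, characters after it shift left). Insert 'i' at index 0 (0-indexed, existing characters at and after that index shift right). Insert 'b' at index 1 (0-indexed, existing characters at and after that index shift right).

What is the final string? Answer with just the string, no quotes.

Answer: ibc

Derivation:
Applying each edit step by step:
Start: "ece"
Op 1 (delete idx 0 = 'e'): "ece" -> "ce"
Op 2 (delete idx 1 = 'e'): "ce" -> "c"
Op 3 (insert 'i' at idx 0): "c" -> "ic"
Op 4 (insert 'b' at idx 1): "ic" -> "ibc"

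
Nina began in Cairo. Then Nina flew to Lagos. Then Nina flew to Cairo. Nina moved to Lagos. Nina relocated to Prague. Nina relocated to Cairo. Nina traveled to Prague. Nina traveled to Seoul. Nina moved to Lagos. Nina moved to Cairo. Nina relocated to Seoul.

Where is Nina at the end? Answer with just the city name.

Tracking Nina's location:
Start: Nina is in Cairo.
After move 1: Cairo -> Lagos. Nina is in Lagos.
After move 2: Lagos -> Cairo. Nina is in Cairo.
After move 3: Cairo -> Lagos. Nina is in Lagos.
After move 4: Lagos -> Prague. Nina is in Prague.
After move 5: Prague -> Cairo. Nina is in Cairo.
After move 6: Cairo -> Prague. Nina is in Prague.
After move 7: Prague -> Seoul. Nina is in Seoul.
After move 8: Seoul -> Lagos. Nina is in Lagos.
After move 9: Lagos -> Cairo. Nina is in Cairo.
After move 10: Cairo -> Seoul. Nina is in Seoul.

Answer: Seoul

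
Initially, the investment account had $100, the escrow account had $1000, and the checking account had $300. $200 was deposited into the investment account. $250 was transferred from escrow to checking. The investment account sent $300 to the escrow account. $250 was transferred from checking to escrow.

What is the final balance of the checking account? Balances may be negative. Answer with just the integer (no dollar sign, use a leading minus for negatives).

Tracking account balances step by step:
Start: investment=100, escrow=1000, checking=300
Event 1 (deposit 200 to investment): investment: 100 + 200 = 300. Balances: investment=300, escrow=1000, checking=300
Event 2 (transfer 250 escrow -> checking): escrow: 1000 - 250 = 750, checking: 300 + 250 = 550. Balances: investment=300, escrow=750, checking=550
Event 3 (transfer 300 investment -> escrow): investment: 300 - 300 = 0, escrow: 750 + 300 = 1050. Balances: investment=0, escrow=1050, checking=550
Event 4 (transfer 250 checking -> escrow): checking: 550 - 250 = 300, escrow: 1050 + 250 = 1300. Balances: investment=0, escrow=1300, checking=300

Final balance of checking: 300

Answer: 300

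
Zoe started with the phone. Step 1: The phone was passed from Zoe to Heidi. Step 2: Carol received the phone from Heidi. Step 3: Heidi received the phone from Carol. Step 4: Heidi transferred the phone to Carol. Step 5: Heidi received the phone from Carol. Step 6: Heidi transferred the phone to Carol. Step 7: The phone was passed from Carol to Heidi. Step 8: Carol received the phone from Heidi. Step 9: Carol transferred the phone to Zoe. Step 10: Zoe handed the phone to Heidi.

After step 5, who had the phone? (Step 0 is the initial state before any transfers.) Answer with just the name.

Tracking the phone holder through step 5:
After step 0 (start): Zoe
After step 1: Heidi
After step 2: Carol
After step 3: Heidi
After step 4: Carol
After step 5: Heidi

At step 5, the holder is Heidi.

Answer: Heidi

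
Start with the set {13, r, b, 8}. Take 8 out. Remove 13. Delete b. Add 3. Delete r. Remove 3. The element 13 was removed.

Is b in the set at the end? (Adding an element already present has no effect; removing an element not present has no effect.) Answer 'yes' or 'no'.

Answer: no

Derivation:
Tracking the set through each operation:
Start: {13, 8, b, r}
Event 1 (remove 8): removed. Set: {13, b, r}
Event 2 (remove 13): removed. Set: {b, r}
Event 3 (remove b): removed. Set: {r}
Event 4 (add 3): added. Set: {3, r}
Event 5 (remove r): removed. Set: {3}
Event 6 (remove 3): removed. Set: {}
Event 7 (remove 13): not present, no change. Set: {}

Final set: {} (size 0)
b is NOT in the final set.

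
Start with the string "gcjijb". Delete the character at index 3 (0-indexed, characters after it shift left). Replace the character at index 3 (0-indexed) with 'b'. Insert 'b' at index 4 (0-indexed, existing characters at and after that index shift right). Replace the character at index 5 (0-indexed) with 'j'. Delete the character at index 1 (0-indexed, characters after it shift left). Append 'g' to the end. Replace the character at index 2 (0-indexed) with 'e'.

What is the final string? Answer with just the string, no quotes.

Answer: gjebjg

Derivation:
Applying each edit step by step:
Start: "gcjijb"
Op 1 (delete idx 3 = 'i'): "gcjijb" -> "gcjjb"
Op 2 (replace idx 3: 'j' -> 'b'): "gcjjb" -> "gcjbb"
Op 3 (insert 'b' at idx 4): "gcjbb" -> "gcjbbb"
Op 4 (replace idx 5: 'b' -> 'j'): "gcjbbb" -> "gcjbbj"
Op 5 (delete idx 1 = 'c'): "gcjbbj" -> "gjbbj"
Op 6 (append 'g'): "gjbbj" -> "gjbbjg"
Op 7 (replace idx 2: 'b' -> 'e'): "gjbbjg" -> "gjebjg"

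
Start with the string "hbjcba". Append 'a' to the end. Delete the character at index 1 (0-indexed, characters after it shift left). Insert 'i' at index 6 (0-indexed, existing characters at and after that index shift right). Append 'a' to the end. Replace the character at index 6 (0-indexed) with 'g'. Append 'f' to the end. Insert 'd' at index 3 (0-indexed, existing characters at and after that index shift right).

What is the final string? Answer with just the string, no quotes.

Answer: hjcdbaagaf

Derivation:
Applying each edit step by step:
Start: "hbjcba"
Op 1 (append 'a'): "hbjcba" -> "hbjcbaa"
Op 2 (delete idx 1 = 'b'): "hbjcbaa" -> "hjcbaa"
Op 3 (insert 'i' at idx 6): "hjcbaa" -> "hjcbaai"
Op 4 (append 'a'): "hjcbaai" -> "hjcbaaia"
Op 5 (replace idx 6: 'i' -> 'g'): "hjcbaaia" -> "hjcbaaga"
Op 6 (append 'f'): "hjcbaaga" -> "hjcbaagaf"
Op 7 (insert 'd' at idx 3): "hjcbaagaf" -> "hjcdbaagaf"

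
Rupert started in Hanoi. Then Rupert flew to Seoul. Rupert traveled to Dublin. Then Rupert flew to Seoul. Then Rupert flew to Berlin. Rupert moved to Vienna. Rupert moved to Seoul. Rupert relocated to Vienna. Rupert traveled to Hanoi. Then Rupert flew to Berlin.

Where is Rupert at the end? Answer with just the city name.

Answer: Berlin

Derivation:
Tracking Rupert's location:
Start: Rupert is in Hanoi.
After move 1: Hanoi -> Seoul. Rupert is in Seoul.
After move 2: Seoul -> Dublin. Rupert is in Dublin.
After move 3: Dublin -> Seoul. Rupert is in Seoul.
After move 4: Seoul -> Berlin. Rupert is in Berlin.
After move 5: Berlin -> Vienna. Rupert is in Vienna.
After move 6: Vienna -> Seoul. Rupert is in Seoul.
After move 7: Seoul -> Vienna. Rupert is in Vienna.
After move 8: Vienna -> Hanoi. Rupert is in Hanoi.
After move 9: Hanoi -> Berlin. Rupert is in Berlin.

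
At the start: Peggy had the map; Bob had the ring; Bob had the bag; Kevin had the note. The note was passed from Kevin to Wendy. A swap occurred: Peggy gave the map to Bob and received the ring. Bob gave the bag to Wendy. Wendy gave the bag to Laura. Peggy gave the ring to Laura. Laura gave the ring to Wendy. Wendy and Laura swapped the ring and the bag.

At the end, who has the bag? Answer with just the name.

Answer: Wendy

Derivation:
Tracking all object holders:
Start: map:Peggy, ring:Bob, bag:Bob, note:Kevin
Event 1 (give note: Kevin -> Wendy). State: map:Peggy, ring:Bob, bag:Bob, note:Wendy
Event 2 (swap map<->ring: now map:Bob, ring:Peggy). State: map:Bob, ring:Peggy, bag:Bob, note:Wendy
Event 3 (give bag: Bob -> Wendy). State: map:Bob, ring:Peggy, bag:Wendy, note:Wendy
Event 4 (give bag: Wendy -> Laura). State: map:Bob, ring:Peggy, bag:Laura, note:Wendy
Event 5 (give ring: Peggy -> Laura). State: map:Bob, ring:Laura, bag:Laura, note:Wendy
Event 6 (give ring: Laura -> Wendy). State: map:Bob, ring:Wendy, bag:Laura, note:Wendy
Event 7 (swap ring<->bag: now ring:Laura, bag:Wendy). State: map:Bob, ring:Laura, bag:Wendy, note:Wendy

Final state: map:Bob, ring:Laura, bag:Wendy, note:Wendy
The bag is held by Wendy.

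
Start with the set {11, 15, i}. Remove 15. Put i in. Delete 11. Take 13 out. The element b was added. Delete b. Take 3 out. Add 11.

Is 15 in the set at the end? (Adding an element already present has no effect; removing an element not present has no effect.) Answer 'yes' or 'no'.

Answer: no

Derivation:
Tracking the set through each operation:
Start: {11, 15, i}
Event 1 (remove 15): removed. Set: {11, i}
Event 2 (add i): already present, no change. Set: {11, i}
Event 3 (remove 11): removed. Set: {i}
Event 4 (remove 13): not present, no change. Set: {i}
Event 5 (add b): added. Set: {b, i}
Event 6 (remove b): removed. Set: {i}
Event 7 (remove 3): not present, no change. Set: {i}
Event 8 (add 11): added. Set: {11, i}

Final set: {11, i} (size 2)
15 is NOT in the final set.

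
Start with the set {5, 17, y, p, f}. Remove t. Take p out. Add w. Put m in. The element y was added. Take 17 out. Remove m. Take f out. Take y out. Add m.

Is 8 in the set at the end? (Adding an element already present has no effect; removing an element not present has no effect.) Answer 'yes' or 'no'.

Answer: no

Derivation:
Tracking the set through each operation:
Start: {17, 5, f, p, y}
Event 1 (remove t): not present, no change. Set: {17, 5, f, p, y}
Event 2 (remove p): removed. Set: {17, 5, f, y}
Event 3 (add w): added. Set: {17, 5, f, w, y}
Event 4 (add m): added. Set: {17, 5, f, m, w, y}
Event 5 (add y): already present, no change. Set: {17, 5, f, m, w, y}
Event 6 (remove 17): removed. Set: {5, f, m, w, y}
Event 7 (remove m): removed. Set: {5, f, w, y}
Event 8 (remove f): removed. Set: {5, w, y}
Event 9 (remove y): removed. Set: {5, w}
Event 10 (add m): added. Set: {5, m, w}

Final set: {5, m, w} (size 3)
8 is NOT in the final set.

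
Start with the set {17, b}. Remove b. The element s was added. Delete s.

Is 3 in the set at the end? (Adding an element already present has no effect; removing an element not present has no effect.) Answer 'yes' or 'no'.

Answer: no

Derivation:
Tracking the set through each operation:
Start: {17, b}
Event 1 (remove b): removed. Set: {17}
Event 2 (add s): added. Set: {17, s}
Event 3 (remove s): removed. Set: {17}

Final set: {17} (size 1)
3 is NOT in the final set.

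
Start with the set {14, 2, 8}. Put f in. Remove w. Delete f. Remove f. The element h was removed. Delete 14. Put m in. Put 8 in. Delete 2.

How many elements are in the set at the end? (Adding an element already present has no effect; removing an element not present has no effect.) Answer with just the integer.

Answer: 2

Derivation:
Tracking the set through each operation:
Start: {14, 2, 8}
Event 1 (add f): added. Set: {14, 2, 8, f}
Event 2 (remove w): not present, no change. Set: {14, 2, 8, f}
Event 3 (remove f): removed. Set: {14, 2, 8}
Event 4 (remove f): not present, no change. Set: {14, 2, 8}
Event 5 (remove h): not present, no change. Set: {14, 2, 8}
Event 6 (remove 14): removed. Set: {2, 8}
Event 7 (add m): added. Set: {2, 8, m}
Event 8 (add 8): already present, no change. Set: {2, 8, m}
Event 9 (remove 2): removed. Set: {8, m}

Final set: {8, m} (size 2)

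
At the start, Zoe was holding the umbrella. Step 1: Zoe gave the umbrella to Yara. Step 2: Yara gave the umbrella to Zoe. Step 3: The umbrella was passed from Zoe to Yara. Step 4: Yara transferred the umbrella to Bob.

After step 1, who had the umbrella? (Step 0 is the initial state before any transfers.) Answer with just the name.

Tracking the umbrella holder through step 1:
After step 0 (start): Zoe
After step 1: Yara

At step 1, the holder is Yara.

Answer: Yara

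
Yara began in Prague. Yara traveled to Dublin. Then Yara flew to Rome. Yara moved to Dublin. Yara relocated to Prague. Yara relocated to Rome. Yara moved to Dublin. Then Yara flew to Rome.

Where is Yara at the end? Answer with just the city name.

Answer: Rome

Derivation:
Tracking Yara's location:
Start: Yara is in Prague.
After move 1: Prague -> Dublin. Yara is in Dublin.
After move 2: Dublin -> Rome. Yara is in Rome.
After move 3: Rome -> Dublin. Yara is in Dublin.
After move 4: Dublin -> Prague. Yara is in Prague.
After move 5: Prague -> Rome. Yara is in Rome.
After move 6: Rome -> Dublin. Yara is in Dublin.
After move 7: Dublin -> Rome. Yara is in Rome.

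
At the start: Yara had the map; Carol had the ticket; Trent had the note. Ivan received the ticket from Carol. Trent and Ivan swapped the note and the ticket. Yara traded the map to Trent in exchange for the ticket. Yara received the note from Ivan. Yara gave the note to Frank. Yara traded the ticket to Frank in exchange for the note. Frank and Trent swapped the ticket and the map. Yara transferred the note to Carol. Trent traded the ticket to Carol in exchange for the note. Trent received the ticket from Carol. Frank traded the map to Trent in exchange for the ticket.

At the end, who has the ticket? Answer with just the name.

Answer: Frank

Derivation:
Tracking all object holders:
Start: map:Yara, ticket:Carol, note:Trent
Event 1 (give ticket: Carol -> Ivan). State: map:Yara, ticket:Ivan, note:Trent
Event 2 (swap note<->ticket: now note:Ivan, ticket:Trent). State: map:Yara, ticket:Trent, note:Ivan
Event 3 (swap map<->ticket: now map:Trent, ticket:Yara). State: map:Trent, ticket:Yara, note:Ivan
Event 4 (give note: Ivan -> Yara). State: map:Trent, ticket:Yara, note:Yara
Event 5 (give note: Yara -> Frank). State: map:Trent, ticket:Yara, note:Frank
Event 6 (swap ticket<->note: now ticket:Frank, note:Yara). State: map:Trent, ticket:Frank, note:Yara
Event 7 (swap ticket<->map: now ticket:Trent, map:Frank). State: map:Frank, ticket:Trent, note:Yara
Event 8 (give note: Yara -> Carol). State: map:Frank, ticket:Trent, note:Carol
Event 9 (swap ticket<->note: now ticket:Carol, note:Trent). State: map:Frank, ticket:Carol, note:Trent
Event 10 (give ticket: Carol -> Trent). State: map:Frank, ticket:Trent, note:Trent
Event 11 (swap map<->ticket: now map:Trent, ticket:Frank). State: map:Trent, ticket:Frank, note:Trent

Final state: map:Trent, ticket:Frank, note:Trent
The ticket is held by Frank.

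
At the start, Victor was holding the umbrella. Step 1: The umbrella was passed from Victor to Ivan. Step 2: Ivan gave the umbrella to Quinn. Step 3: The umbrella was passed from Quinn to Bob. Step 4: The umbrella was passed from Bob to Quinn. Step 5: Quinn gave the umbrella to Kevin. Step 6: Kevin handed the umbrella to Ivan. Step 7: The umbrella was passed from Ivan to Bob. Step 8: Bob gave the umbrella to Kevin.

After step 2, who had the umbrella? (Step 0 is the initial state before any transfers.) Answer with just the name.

Tracking the umbrella holder through step 2:
After step 0 (start): Victor
After step 1: Ivan
After step 2: Quinn

At step 2, the holder is Quinn.

Answer: Quinn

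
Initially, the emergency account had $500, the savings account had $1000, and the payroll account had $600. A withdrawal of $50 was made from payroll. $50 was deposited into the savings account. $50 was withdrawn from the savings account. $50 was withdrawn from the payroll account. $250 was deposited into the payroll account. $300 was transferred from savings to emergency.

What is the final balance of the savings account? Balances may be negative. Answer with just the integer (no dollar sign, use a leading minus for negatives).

Answer: 700

Derivation:
Tracking account balances step by step:
Start: emergency=500, savings=1000, payroll=600
Event 1 (withdraw 50 from payroll): payroll: 600 - 50 = 550. Balances: emergency=500, savings=1000, payroll=550
Event 2 (deposit 50 to savings): savings: 1000 + 50 = 1050. Balances: emergency=500, savings=1050, payroll=550
Event 3 (withdraw 50 from savings): savings: 1050 - 50 = 1000. Balances: emergency=500, savings=1000, payroll=550
Event 4 (withdraw 50 from payroll): payroll: 550 - 50 = 500. Balances: emergency=500, savings=1000, payroll=500
Event 5 (deposit 250 to payroll): payroll: 500 + 250 = 750. Balances: emergency=500, savings=1000, payroll=750
Event 6 (transfer 300 savings -> emergency): savings: 1000 - 300 = 700, emergency: 500 + 300 = 800. Balances: emergency=800, savings=700, payroll=750

Final balance of savings: 700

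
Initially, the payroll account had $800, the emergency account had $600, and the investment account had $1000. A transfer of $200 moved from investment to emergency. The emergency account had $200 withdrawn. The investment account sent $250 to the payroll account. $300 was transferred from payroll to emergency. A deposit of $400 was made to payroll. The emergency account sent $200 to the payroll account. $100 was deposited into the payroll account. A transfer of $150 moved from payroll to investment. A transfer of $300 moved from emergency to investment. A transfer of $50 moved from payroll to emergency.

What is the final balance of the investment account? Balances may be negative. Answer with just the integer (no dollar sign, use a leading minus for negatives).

Answer: 1000

Derivation:
Tracking account balances step by step:
Start: payroll=800, emergency=600, investment=1000
Event 1 (transfer 200 investment -> emergency): investment: 1000 - 200 = 800, emergency: 600 + 200 = 800. Balances: payroll=800, emergency=800, investment=800
Event 2 (withdraw 200 from emergency): emergency: 800 - 200 = 600. Balances: payroll=800, emergency=600, investment=800
Event 3 (transfer 250 investment -> payroll): investment: 800 - 250 = 550, payroll: 800 + 250 = 1050. Balances: payroll=1050, emergency=600, investment=550
Event 4 (transfer 300 payroll -> emergency): payroll: 1050 - 300 = 750, emergency: 600 + 300 = 900. Balances: payroll=750, emergency=900, investment=550
Event 5 (deposit 400 to payroll): payroll: 750 + 400 = 1150. Balances: payroll=1150, emergency=900, investment=550
Event 6 (transfer 200 emergency -> payroll): emergency: 900 - 200 = 700, payroll: 1150 + 200 = 1350. Balances: payroll=1350, emergency=700, investment=550
Event 7 (deposit 100 to payroll): payroll: 1350 + 100 = 1450. Balances: payroll=1450, emergency=700, investment=550
Event 8 (transfer 150 payroll -> investment): payroll: 1450 - 150 = 1300, investment: 550 + 150 = 700. Balances: payroll=1300, emergency=700, investment=700
Event 9 (transfer 300 emergency -> investment): emergency: 700 - 300 = 400, investment: 700 + 300 = 1000. Balances: payroll=1300, emergency=400, investment=1000
Event 10 (transfer 50 payroll -> emergency): payroll: 1300 - 50 = 1250, emergency: 400 + 50 = 450. Balances: payroll=1250, emergency=450, investment=1000

Final balance of investment: 1000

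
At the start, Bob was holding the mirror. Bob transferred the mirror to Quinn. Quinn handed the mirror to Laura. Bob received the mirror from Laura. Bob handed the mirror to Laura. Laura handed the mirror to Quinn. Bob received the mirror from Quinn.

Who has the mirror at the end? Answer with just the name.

Tracking the mirror through each event:
Start: Bob has the mirror.
After event 1: Quinn has the mirror.
After event 2: Laura has the mirror.
After event 3: Bob has the mirror.
After event 4: Laura has the mirror.
After event 5: Quinn has the mirror.
After event 6: Bob has the mirror.

Answer: Bob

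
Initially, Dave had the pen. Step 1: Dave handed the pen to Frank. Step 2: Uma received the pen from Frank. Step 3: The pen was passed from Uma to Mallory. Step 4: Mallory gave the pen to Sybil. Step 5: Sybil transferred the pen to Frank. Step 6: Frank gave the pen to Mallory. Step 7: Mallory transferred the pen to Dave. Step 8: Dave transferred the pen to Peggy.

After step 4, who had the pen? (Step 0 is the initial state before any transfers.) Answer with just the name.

Answer: Sybil

Derivation:
Tracking the pen holder through step 4:
After step 0 (start): Dave
After step 1: Frank
After step 2: Uma
After step 3: Mallory
After step 4: Sybil

At step 4, the holder is Sybil.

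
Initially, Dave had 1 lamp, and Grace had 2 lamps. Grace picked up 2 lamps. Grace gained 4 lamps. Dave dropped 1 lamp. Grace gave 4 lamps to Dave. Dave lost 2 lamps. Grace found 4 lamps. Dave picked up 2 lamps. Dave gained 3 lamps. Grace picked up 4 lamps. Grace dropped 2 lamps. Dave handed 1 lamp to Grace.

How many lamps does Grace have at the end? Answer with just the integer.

Answer: 11

Derivation:
Tracking counts step by step:
Start: Dave=1, Grace=2
Event 1 (Grace +2): Grace: 2 -> 4. State: Dave=1, Grace=4
Event 2 (Grace +4): Grace: 4 -> 8. State: Dave=1, Grace=8
Event 3 (Dave -1): Dave: 1 -> 0. State: Dave=0, Grace=8
Event 4 (Grace -> Dave, 4): Grace: 8 -> 4, Dave: 0 -> 4. State: Dave=4, Grace=4
Event 5 (Dave -2): Dave: 4 -> 2. State: Dave=2, Grace=4
Event 6 (Grace +4): Grace: 4 -> 8. State: Dave=2, Grace=8
Event 7 (Dave +2): Dave: 2 -> 4. State: Dave=4, Grace=8
Event 8 (Dave +3): Dave: 4 -> 7. State: Dave=7, Grace=8
Event 9 (Grace +4): Grace: 8 -> 12. State: Dave=7, Grace=12
Event 10 (Grace -2): Grace: 12 -> 10. State: Dave=7, Grace=10
Event 11 (Dave -> Grace, 1): Dave: 7 -> 6, Grace: 10 -> 11. State: Dave=6, Grace=11

Grace's final count: 11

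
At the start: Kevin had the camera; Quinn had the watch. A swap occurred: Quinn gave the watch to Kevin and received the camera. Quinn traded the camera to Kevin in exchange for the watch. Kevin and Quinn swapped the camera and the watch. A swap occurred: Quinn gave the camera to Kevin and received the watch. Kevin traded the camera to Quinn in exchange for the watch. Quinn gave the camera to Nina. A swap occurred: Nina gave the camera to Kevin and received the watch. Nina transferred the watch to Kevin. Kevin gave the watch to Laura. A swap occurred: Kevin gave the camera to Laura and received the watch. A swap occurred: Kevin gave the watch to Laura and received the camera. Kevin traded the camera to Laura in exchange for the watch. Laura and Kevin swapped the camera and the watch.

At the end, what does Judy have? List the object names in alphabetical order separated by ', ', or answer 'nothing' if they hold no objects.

Tracking all object holders:
Start: camera:Kevin, watch:Quinn
Event 1 (swap watch<->camera: now watch:Kevin, camera:Quinn). State: camera:Quinn, watch:Kevin
Event 2 (swap camera<->watch: now camera:Kevin, watch:Quinn). State: camera:Kevin, watch:Quinn
Event 3 (swap camera<->watch: now camera:Quinn, watch:Kevin). State: camera:Quinn, watch:Kevin
Event 4 (swap camera<->watch: now camera:Kevin, watch:Quinn). State: camera:Kevin, watch:Quinn
Event 5 (swap camera<->watch: now camera:Quinn, watch:Kevin). State: camera:Quinn, watch:Kevin
Event 6 (give camera: Quinn -> Nina). State: camera:Nina, watch:Kevin
Event 7 (swap camera<->watch: now camera:Kevin, watch:Nina). State: camera:Kevin, watch:Nina
Event 8 (give watch: Nina -> Kevin). State: camera:Kevin, watch:Kevin
Event 9 (give watch: Kevin -> Laura). State: camera:Kevin, watch:Laura
Event 10 (swap camera<->watch: now camera:Laura, watch:Kevin). State: camera:Laura, watch:Kevin
Event 11 (swap watch<->camera: now watch:Laura, camera:Kevin). State: camera:Kevin, watch:Laura
Event 12 (swap camera<->watch: now camera:Laura, watch:Kevin). State: camera:Laura, watch:Kevin
Event 13 (swap camera<->watch: now camera:Kevin, watch:Laura). State: camera:Kevin, watch:Laura

Final state: camera:Kevin, watch:Laura
Judy holds: (nothing).

Answer: nothing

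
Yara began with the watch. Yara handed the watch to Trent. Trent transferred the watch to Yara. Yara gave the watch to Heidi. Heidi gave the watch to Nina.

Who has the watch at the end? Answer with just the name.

Tracking the watch through each event:
Start: Yara has the watch.
After event 1: Trent has the watch.
After event 2: Yara has the watch.
After event 3: Heidi has the watch.
After event 4: Nina has the watch.

Answer: Nina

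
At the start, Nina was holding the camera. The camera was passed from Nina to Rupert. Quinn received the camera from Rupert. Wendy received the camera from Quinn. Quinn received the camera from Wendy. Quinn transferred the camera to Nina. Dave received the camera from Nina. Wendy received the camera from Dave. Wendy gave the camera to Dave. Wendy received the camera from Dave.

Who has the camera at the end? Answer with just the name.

Answer: Wendy

Derivation:
Tracking the camera through each event:
Start: Nina has the camera.
After event 1: Rupert has the camera.
After event 2: Quinn has the camera.
After event 3: Wendy has the camera.
After event 4: Quinn has the camera.
After event 5: Nina has the camera.
After event 6: Dave has the camera.
After event 7: Wendy has the camera.
After event 8: Dave has the camera.
After event 9: Wendy has the camera.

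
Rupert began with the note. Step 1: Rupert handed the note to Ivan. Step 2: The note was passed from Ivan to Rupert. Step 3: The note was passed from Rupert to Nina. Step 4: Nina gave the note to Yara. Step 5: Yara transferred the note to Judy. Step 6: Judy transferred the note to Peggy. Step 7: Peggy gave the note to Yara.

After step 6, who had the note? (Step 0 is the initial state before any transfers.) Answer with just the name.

Answer: Peggy

Derivation:
Tracking the note holder through step 6:
After step 0 (start): Rupert
After step 1: Ivan
After step 2: Rupert
After step 3: Nina
After step 4: Yara
After step 5: Judy
After step 6: Peggy

At step 6, the holder is Peggy.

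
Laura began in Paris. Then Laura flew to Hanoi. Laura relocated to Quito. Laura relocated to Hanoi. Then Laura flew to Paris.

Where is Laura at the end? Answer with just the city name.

Tracking Laura's location:
Start: Laura is in Paris.
After move 1: Paris -> Hanoi. Laura is in Hanoi.
After move 2: Hanoi -> Quito. Laura is in Quito.
After move 3: Quito -> Hanoi. Laura is in Hanoi.
After move 4: Hanoi -> Paris. Laura is in Paris.

Answer: Paris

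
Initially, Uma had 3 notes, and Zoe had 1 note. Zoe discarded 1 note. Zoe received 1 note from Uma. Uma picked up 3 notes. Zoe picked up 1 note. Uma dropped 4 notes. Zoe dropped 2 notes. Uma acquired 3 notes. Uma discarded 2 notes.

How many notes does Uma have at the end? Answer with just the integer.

Answer: 2

Derivation:
Tracking counts step by step:
Start: Uma=3, Zoe=1
Event 1 (Zoe -1): Zoe: 1 -> 0. State: Uma=3, Zoe=0
Event 2 (Uma -> Zoe, 1): Uma: 3 -> 2, Zoe: 0 -> 1. State: Uma=2, Zoe=1
Event 3 (Uma +3): Uma: 2 -> 5. State: Uma=5, Zoe=1
Event 4 (Zoe +1): Zoe: 1 -> 2. State: Uma=5, Zoe=2
Event 5 (Uma -4): Uma: 5 -> 1. State: Uma=1, Zoe=2
Event 6 (Zoe -2): Zoe: 2 -> 0. State: Uma=1, Zoe=0
Event 7 (Uma +3): Uma: 1 -> 4. State: Uma=4, Zoe=0
Event 8 (Uma -2): Uma: 4 -> 2. State: Uma=2, Zoe=0

Uma's final count: 2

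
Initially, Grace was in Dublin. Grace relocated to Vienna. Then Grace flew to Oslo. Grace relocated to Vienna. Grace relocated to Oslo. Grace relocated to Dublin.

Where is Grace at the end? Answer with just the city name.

Answer: Dublin

Derivation:
Tracking Grace's location:
Start: Grace is in Dublin.
After move 1: Dublin -> Vienna. Grace is in Vienna.
After move 2: Vienna -> Oslo. Grace is in Oslo.
After move 3: Oslo -> Vienna. Grace is in Vienna.
After move 4: Vienna -> Oslo. Grace is in Oslo.
After move 5: Oslo -> Dublin. Grace is in Dublin.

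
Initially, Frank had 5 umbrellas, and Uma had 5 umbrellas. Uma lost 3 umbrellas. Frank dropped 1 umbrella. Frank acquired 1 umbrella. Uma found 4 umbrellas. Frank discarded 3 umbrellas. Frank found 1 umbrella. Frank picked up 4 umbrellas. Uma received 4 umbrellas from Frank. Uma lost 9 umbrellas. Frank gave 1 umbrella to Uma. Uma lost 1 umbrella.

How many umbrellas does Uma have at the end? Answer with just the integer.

Tracking counts step by step:
Start: Frank=5, Uma=5
Event 1 (Uma -3): Uma: 5 -> 2. State: Frank=5, Uma=2
Event 2 (Frank -1): Frank: 5 -> 4. State: Frank=4, Uma=2
Event 3 (Frank +1): Frank: 4 -> 5. State: Frank=5, Uma=2
Event 4 (Uma +4): Uma: 2 -> 6. State: Frank=5, Uma=6
Event 5 (Frank -3): Frank: 5 -> 2. State: Frank=2, Uma=6
Event 6 (Frank +1): Frank: 2 -> 3. State: Frank=3, Uma=6
Event 7 (Frank +4): Frank: 3 -> 7. State: Frank=7, Uma=6
Event 8 (Frank -> Uma, 4): Frank: 7 -> 3, Uma: 6 -> 10. State: Frank=3, Uma=10
Event 9 (Uma -9): Uma: 10 -> 1. State: Frank=3, Uma=1
Event 10 (Frank -> Uma, 1): Frank: 3 -> 2, Uma: 1 -> 2. State: Frank=2, Uma=2
Event 11 (Uma -1): Uma: 2 -> 1. State: Frank=2, Uma=1

Uma's final count: 1

Answer: 1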